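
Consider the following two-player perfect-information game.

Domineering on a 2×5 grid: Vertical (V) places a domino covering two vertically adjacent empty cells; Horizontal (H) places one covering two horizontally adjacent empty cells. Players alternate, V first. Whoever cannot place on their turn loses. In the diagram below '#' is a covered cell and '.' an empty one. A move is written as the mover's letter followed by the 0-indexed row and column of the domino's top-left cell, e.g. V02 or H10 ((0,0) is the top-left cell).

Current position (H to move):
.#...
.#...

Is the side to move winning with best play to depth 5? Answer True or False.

H winning at [.#.../.#...]: False

ply 1, H at .#.../.#... | H02=-1→.###./.#...*; H03=-1→.#.##/.#...; H12=-1→.#.../.###.; H13=-1→.#.../.#.##
ply 2, V at .###./.#... | V00=-1→####./##...; V04=+1→.####/.#..#*
ply 3, H at .####/.#..# | H12=-1→.####/.####*
ply 4, V at .####/.#### | V00=+1→#####/#####*
ply 5: #####/##### is terminal -1 (H); from .#.../.#... depth 5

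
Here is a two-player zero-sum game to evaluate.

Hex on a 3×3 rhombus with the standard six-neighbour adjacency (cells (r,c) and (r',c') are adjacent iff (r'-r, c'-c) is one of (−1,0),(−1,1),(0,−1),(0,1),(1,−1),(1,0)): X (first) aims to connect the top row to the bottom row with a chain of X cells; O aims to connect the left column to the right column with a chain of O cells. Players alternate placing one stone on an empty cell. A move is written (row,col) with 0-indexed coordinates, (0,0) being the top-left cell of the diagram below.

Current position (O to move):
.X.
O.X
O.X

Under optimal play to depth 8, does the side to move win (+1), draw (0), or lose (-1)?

p1 O@[.X./O.X/O.X]: (0,0)[OX./O.X/O.X]-1* (0,2)[.XO/O.X/O.X]-1 (1,1)[.X./OOX/O.X]-1 (2,1)[.X./O.X/OOX]-1
p2 X@[OX./O.X/O.X]: (0,2)[OXX/O.X/O.X]+1* (1,1)[OX./OXX/O.X]+1 (2,1)[OX./O.X/OXX]+1
p3 O@[OXX/O.X/O.X] terminal -1; root [.X./O.X/O.X] d8

value(.X./O.X/O.X, O) = -1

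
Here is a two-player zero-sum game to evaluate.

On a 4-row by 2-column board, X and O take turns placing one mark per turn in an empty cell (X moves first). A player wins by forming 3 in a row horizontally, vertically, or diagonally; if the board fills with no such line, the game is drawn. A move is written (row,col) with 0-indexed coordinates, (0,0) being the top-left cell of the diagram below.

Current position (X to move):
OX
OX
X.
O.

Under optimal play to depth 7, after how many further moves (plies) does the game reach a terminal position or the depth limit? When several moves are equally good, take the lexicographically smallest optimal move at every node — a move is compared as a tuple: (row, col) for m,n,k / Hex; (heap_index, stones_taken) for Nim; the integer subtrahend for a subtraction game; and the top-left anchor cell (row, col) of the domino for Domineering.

ply 1, X at OX/OX/X./O. | (2,1)=+1→OX/OX/XX/O.*; (3,1)=+0→OX/OX/X./OX
ply 2: OX/OX/XX/O. is terminal -1 (O); from OX/OX/X./O. depth 7

PV length from [OX/OX/X./O.]: 1 ply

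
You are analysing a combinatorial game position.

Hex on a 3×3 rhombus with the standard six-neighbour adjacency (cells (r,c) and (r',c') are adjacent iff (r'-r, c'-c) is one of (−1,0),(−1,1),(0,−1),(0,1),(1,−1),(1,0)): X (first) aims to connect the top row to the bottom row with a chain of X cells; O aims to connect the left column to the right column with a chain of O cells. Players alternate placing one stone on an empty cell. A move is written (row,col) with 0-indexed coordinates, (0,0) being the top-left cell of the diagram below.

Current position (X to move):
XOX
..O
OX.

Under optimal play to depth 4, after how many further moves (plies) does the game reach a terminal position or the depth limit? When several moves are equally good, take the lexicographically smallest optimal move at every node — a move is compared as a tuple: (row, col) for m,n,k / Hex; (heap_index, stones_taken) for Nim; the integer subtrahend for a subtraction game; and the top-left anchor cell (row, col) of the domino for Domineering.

PV length from [XOX/..O/OX.]: 1 ply

p1 X@[XOX/..O/OX.]: (1,0)[XOX/X.O/OX.]-1 (1,1)[XOX/.XO/OX.]+1* (2,2)[XOX/..O/OXX]-1
p2 O@[XOX/.XO/OX.] terminal -1; root [XOX/..O/OX.] d4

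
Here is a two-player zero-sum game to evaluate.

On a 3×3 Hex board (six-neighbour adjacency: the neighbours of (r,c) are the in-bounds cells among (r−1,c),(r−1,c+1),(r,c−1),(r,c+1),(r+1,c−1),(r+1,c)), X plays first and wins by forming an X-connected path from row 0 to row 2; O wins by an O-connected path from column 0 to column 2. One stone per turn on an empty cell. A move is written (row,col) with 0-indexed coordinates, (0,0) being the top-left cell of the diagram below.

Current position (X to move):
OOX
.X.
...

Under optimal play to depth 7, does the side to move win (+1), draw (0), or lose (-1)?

value(OOX/.X./..., X) = +1

ply 1, X at OOX/.X./... | (1,0)=+1→OOX/XX./...*; (1,2)=+1→OOX/.XX/...; (2,0)=+1→OOX/.X./X..; (2,1)=+1→OOX/.X./.X.; (2,2)=+1→OOX/.X./..X
ply 2, O at OOX/XX./... | (1,2)=-1→OOX/XXO/...*; (2,0)=-1→OOX/XX./O..; (2,1)=-1→OOX/XX./.O.; (2,2)=-1→OOX/XX./..O
ply 3, X at OOX/XXO/... | (2,0)=+1→OOX/XXO/X..*; (2,1)=+1→OOX/XXO/.X.; (2,2)=+1→OOX/XXO/..X
ply 4: OOX/XXO/X.. is terminal -1 (O); from OOX/.X./... depth 7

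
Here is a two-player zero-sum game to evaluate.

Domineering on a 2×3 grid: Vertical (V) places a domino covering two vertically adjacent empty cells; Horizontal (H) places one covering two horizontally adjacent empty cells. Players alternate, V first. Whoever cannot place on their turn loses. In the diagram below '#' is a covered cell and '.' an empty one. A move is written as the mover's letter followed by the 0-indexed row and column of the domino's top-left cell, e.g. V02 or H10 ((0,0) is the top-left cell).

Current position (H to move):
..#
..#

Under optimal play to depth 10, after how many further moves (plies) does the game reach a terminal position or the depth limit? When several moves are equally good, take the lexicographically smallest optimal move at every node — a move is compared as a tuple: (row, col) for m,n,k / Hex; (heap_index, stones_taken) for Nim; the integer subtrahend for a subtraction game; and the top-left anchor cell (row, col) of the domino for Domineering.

PV length from [..#/..#]: 1 ply

p1 H@[..#/..#]: H00[###/..#]+1* H10[..#/###]+1
p2 V@[###/..#] terminal -1; root [..#/..#] d10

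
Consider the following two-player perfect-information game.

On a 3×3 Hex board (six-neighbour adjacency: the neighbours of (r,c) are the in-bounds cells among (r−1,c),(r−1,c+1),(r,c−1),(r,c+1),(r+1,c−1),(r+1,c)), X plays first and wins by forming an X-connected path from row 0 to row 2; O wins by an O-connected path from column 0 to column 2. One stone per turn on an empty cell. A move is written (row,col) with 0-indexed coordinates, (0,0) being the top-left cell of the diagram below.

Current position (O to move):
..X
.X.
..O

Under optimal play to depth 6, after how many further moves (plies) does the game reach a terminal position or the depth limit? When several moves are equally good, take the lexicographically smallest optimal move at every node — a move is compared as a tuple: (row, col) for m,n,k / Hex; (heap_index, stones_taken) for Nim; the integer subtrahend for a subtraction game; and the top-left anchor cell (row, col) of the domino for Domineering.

[..X/.X./..O] O move#1: (0,0):-1/O.X/.X./..O*, (0,1):-1/.OX/.X./..O, (1,0):-1/..X/OX./..O, (1,2):-1/..X/.XO/..O, (2,0):-1/..X/.X./O.O, (2,1):-1/..X/.X./.OO
[O.X/.X./..O] X move#2: (0,1):+1/OXX/.X./..O*, (1,0):+1/O.X/XX./..O, (1,2):+1/O.X/.XX/..O, (2,0):+1/O.X/.X./X.O, (2,1):+1/O.X/.X./.XO
[OXX/.X./..O] O move#3: (1,0):-1/OXX/OX./..O*, (1,2):-1/OXX/.XO/..O, (2,0):-1/OXX/.X./O.O, (2,1):-1/OXX/.X./.OO
[OXX/OX./..O] X move#4: (1,2):+1/OXX/OXX/..O*, (2,0):+1/OXX/OX./X.O, (2,1):+1/OXX/OX./.XO
[OXX/OXX/..O] O move#5: (2,0):-1/OXX/OXX/O.O*, (2,1):-1/OXX/OXX/.OO
[OXX/OXX/O.O] X move#6: (2,1):+1/OXX/OXX/OXO*
[OXX/OXX/OXO] end (terminal -1, O#7); searched ..X/.X./..O to 6

PV length from [..X/.X./..O]: 6 plies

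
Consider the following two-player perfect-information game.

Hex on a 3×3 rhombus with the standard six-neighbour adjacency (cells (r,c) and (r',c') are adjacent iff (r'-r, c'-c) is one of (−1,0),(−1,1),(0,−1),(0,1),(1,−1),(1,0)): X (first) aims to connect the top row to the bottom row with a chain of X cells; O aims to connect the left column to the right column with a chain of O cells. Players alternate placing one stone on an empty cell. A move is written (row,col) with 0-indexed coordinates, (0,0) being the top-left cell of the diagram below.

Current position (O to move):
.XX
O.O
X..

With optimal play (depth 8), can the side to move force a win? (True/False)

O winning at [.XX/O.O/X..]: True

p1 O@[.XX/O.O/X..]: (0,0)[OXX/O.O/X..]-1 (1,1)[.XX/OOO/X..]+1* (2,1)[.XX/O.O/XO.]-1 (2,2)[.XX/O.O/X.O]-1
p2 X@[.XX/OOO/X..] terminal -1; root [.XX/O.O/X..] d8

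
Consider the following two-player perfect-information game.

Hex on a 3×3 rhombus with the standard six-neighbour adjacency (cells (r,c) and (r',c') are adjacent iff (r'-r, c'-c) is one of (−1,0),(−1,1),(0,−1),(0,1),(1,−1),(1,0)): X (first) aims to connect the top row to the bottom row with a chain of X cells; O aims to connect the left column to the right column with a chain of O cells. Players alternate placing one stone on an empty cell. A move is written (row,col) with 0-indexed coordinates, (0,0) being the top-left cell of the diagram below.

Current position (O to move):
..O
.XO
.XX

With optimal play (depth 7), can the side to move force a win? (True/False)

O winning at [..O/.XO/.XX]: True

p1 O@[..O/.XO/.XX]: (0,0)[O.O/.XO/.XX]-1 (0,1)[.OO/.XO/.XX]+1* (1,0)[..O/OXO/.XX]-1 (2,0)[..O/.XO/OXX]-1
p2 X@[.OO/.XO/.XX]: (0,0)[XOO/.XO/.XX]-1* (1,0)[.OO/XXO/.XX]-1 (2,0)[.OO/.XO/XXX]-1
p3 O@[XOO/.XO/.XX]: (1,0)[XOO/OXO/.XX]+1* (2,0)[XOO/.XO/OXX]-1
p4 X@[XOO/OXO/.XX] terminal -1; root [..O/.XO/.XX] d7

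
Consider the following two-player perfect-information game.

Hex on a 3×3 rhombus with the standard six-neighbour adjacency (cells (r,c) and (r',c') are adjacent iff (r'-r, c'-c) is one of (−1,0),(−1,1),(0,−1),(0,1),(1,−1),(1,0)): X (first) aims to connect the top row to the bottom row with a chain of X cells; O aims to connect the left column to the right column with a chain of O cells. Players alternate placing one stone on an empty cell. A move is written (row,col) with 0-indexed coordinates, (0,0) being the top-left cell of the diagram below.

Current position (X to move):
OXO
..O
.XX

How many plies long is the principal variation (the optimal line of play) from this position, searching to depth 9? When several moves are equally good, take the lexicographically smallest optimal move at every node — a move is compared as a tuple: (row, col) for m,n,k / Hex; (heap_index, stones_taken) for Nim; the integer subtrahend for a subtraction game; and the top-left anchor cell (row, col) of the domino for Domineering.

PV length from [OXO/..O/.XX]: 3 plies

p1 X@[OXO/..O/.XX]: (1,0)[OXO/X.O/.XX]+1* (1,1)[OXO/.XO/.XX]+1 (2,0)[OXO/..O/XXX]+1
p2 O@[OXO/X.O/.XX]: (1,1)[OXO/XOO/.XX]-1* (2,0)[OXO/X.O/OXX]-1
p3 X@[OXO/XOO/.XX]: (2,0)[OXO/XOO/XXX]+1*
p4 O@[OXO/XOO/XXX] terminal -1; root [OXO/..O/.XX] d9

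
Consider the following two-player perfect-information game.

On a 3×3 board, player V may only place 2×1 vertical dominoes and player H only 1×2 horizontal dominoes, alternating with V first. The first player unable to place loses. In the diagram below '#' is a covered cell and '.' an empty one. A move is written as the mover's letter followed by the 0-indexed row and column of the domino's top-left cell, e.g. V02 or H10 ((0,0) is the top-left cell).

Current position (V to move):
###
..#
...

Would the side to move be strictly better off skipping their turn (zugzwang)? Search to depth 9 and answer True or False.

ply 1, V at ###/..#/... | V10=-1→###/#.#/#..; V11=+1→###/.##/.#.*
ply 2: ###/.##/.#. is terminal -1 (H); from ###/..#/... depth 9
suppose V passes — search the same position with H to move:
pass> ply 1, H at ###/..#/... | H10=+1→###/###/...*; H20=+1→###/..#/##.; H21=-1→###/..#/.##
pass> ply 2: ###/###/... is terminal -1 (V); from ###/..#/... depth 9
for V: play +1, pass -1

zugzwang(###/..#/..., V) = False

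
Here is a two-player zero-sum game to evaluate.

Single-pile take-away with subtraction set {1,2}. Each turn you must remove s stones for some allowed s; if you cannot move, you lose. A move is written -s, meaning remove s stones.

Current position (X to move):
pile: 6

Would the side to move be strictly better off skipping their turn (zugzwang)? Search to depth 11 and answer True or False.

zugzwang(6, X) = True

p1 X@[6]: -1[5]-1* -2[4]-1
p2 O@[5]: -1[4]-1 -2[3]+1*
p3 X@[3]: -1[2]-1* -2[1]-1
p4 O@[2]: -1[1]-1 -2[0]+1*
p5 X@[0] terminal -1; root [6] d11
if X skipped the turn, O would face:
~ p1 O@[6]: -1[5]-1* -2[4]-1
~ p2 X@[5]: -1[4]-1 -2[3]+1*
~ p3 O@[3]: -1[2]-1* -2[1]-1
~ p4 X@[2]: -1[1]-1 -2[0]+1*
~ p5 O@[0] terminal -1; root [6] d11
compare (X): move=-1 vs pass=+1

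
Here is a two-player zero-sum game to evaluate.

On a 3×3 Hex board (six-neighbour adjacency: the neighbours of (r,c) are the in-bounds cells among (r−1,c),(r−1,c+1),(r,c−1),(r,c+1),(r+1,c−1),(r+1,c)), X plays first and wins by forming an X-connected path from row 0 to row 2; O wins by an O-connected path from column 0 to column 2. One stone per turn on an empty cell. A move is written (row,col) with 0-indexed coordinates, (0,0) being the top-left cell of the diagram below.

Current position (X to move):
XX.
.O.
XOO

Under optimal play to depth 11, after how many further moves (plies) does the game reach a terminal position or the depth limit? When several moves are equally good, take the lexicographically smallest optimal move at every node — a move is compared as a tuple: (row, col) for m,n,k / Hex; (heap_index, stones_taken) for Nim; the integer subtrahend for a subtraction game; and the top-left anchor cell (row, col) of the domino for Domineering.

PV length from [XX./.O./XOO]: 1 ply

p1 X@[XX./.O./XOO]: (0,2)[XXX/.O./XOO]-1 (1,0)[XX./XO./XOO]+1* (1,2)[XX./.OX/XOO]-1
p2 O@[XX./XO./XOO] terminal -1; root [XX./.O./XOO] d11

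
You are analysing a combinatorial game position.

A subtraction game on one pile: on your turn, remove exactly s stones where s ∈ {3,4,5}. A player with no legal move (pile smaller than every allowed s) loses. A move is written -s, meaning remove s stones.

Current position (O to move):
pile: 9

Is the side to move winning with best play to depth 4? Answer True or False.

ply 1, O at 9 | -3=-1→6*; -4=-1→5; -5=-1→4
ply 2, X at 6 | -3=-1→3; -4=+1→2*; -5=+1→1
ply 3: 2 is terminal -1 (O); from 9 depth 4

O winning at [9]: False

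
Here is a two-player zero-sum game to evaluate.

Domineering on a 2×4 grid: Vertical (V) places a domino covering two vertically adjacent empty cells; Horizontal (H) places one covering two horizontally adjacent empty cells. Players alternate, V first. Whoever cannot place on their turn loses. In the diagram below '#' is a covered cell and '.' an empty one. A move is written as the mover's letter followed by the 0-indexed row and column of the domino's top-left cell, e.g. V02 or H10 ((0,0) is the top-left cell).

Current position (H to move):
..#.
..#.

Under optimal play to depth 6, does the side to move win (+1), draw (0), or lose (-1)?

value(..#./..#., H) = +1

ply 1, H at ..#./..#. | H00=+1→###./..#.*; H10=+1→..#./###.
ply 2, V at ###./..#. | V03=-1→####/..##*
ply 3, H at ####/..## | H10=+1→####/####*
ply 4: ####/#### is terminal -1 (V); from ..#./..#. depth 6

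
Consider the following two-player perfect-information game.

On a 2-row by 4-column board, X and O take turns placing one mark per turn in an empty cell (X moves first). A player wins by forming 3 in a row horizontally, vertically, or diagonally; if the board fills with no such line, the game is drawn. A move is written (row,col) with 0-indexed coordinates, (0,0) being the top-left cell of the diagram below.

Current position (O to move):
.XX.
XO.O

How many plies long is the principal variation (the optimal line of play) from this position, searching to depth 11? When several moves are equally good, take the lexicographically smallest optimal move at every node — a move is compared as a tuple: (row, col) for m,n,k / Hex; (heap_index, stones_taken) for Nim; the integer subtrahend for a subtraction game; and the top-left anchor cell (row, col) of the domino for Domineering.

PV length from [.XX./XO.O]: 1 ply

[.XX./XO.O] O move#1: (0,0):-1/OXX./XO.O, (0,3):-1/.XXO/XO.O, (1,2):+1/.XX./XOOO*
[.XX./XOOO] end (terminal -1, X#2); searched .XX./XO.O to 11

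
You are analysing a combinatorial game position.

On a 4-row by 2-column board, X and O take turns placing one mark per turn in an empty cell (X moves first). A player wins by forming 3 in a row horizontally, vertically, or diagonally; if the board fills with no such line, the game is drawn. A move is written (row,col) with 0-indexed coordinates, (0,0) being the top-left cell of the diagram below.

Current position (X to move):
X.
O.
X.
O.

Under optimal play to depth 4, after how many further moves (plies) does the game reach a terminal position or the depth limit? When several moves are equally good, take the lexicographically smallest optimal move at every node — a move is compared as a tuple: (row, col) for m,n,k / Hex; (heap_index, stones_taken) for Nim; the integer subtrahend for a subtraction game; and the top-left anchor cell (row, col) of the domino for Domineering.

PV length from [X./O./X./O.]: 4 plies

[X./O./X./O.] X move#1: (0,1):+0/XX/O./X./O.*, (1,1):+0/X./OX/X./O., (2,1):+0/X./O./XX/O., (3,1):+0/X./O./X./OX
[XX/O./X./O.] O move#2: (1,1):+0/XX/OO/X./O.*, (2,1):+0/XX/O./XO/O., (3,1):+0/XX/O./X./OO
[XX/OO/X./O.] X move#3: (2,1):+0/XX/OO/XX/O.*, (3,1):+0/XX/OO/X./OX
[XX/OO/XX/O.] O move#4: (3,1):+0/XX/OO/XX/OO*
[XX/OO/XX/OO] end (terminal +0, X#5); searched X./O./X./O. to 4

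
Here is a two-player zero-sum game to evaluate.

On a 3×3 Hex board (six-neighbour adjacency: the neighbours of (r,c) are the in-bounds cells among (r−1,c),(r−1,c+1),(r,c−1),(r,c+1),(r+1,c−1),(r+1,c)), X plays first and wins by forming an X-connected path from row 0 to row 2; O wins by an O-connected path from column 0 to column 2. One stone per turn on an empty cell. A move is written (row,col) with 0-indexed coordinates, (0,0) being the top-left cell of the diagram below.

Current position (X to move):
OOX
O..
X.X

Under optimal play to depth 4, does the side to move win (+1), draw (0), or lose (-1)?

value(OOX/O../X.X, X) = +1

ply 1, X at OOX/O../X.X | (1,1)=+1→OOX/OX./X.X*; (1,2)=+1→OOX/O.X/X.X; (2,1)=+1→OOX/O../XXX
ply 2: OOX/OX./X.X is terminal -1 (O); from OOX/O../X.X depth 4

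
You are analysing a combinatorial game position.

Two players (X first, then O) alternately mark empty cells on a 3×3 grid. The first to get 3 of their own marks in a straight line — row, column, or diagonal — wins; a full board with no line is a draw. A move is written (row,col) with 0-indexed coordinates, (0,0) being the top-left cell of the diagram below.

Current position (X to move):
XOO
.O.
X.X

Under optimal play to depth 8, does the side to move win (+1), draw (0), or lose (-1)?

value(XOO/.O./X.X, X) = +1

p1 X@[XOO/.O./X.X]: (1,0)[XOO/XO./X.X]+1* (1,2)[XOO/.OX/X.X]-1 (2,1)[XOO/.O./XXX]+1
p2 O@[XOO/XO./X.X] terminal -1; root [XOO/.O./X.X] d8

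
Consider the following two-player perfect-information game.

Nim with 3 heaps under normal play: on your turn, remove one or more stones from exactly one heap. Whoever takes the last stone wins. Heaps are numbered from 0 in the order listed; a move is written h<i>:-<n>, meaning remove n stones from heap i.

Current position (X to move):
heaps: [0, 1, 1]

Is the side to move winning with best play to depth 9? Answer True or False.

X winning at [(0,1,1)]: False

[(0,1,1)] X move#1: h1:-1:-1/(0,0,1)*, h2:-1:-1/(0,1,0)
[(0,0,1)] O move#2: h2:-1:+1/(0,0,0)*
[(0,0,0)] end (terminal -1, X#3); searched (0,1,1) to 9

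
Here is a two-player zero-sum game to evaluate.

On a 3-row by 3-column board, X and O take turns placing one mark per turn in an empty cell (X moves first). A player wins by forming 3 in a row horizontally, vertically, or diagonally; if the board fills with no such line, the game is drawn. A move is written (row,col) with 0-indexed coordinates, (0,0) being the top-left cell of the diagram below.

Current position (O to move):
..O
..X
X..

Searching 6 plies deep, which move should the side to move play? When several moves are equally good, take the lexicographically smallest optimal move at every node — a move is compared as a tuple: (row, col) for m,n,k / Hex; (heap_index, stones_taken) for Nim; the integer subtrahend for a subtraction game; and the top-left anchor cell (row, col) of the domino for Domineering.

[..O/..X/X..] O move#1: (0,0):+0/O.O/..X/X..*, (0,1):-1/.OO/..X/X.., (1,0):+0/..O/O.X/X.., (1,1):+0/..O/.OX/X.., (2,1):-1/..O/..X/XO., (2,2):-1/..O/..X/X.O
[O.O/..X/X..] X move#2: (0,1):+0/OXO/..X/X..*, (1,0):-1/O.O/X.X/X.., (1,1):-1/O.O/.XX/X.., (2,1):-1/O.O/..X/XX., (2,2):-1/O.O/..X/X.X
[OXO/..X/X..] O move#3: (1,0):-1/OXO/O.X/X.., (1,1):+0/OXO/.OX/X..*, (2,1):+0/OXO/..X/XO., (2,2):-1/OXO/..X/X.O
[OXO/.OX/X..] X move#4: (1,0):-1/OXO/XOX/X.., (2,1):-1/OXO/.OX/XX., (2,2):+0/OXO/.OX/X.X*
[OXO/.OX/X.X] O move#5: (1,0):-1/OXO/OOX/X.X, (2,1):+0/OXO/.OX/XOX*
[OXO/.OX/XOX] X move#6: (1,0):+0/OXO/XOX/XOX*
[OXO/XOX/XOX] end (terminal +0, O#7); searched ..O/..X/X.. to 6

O's best at [..O/..X/X..]: (0,0)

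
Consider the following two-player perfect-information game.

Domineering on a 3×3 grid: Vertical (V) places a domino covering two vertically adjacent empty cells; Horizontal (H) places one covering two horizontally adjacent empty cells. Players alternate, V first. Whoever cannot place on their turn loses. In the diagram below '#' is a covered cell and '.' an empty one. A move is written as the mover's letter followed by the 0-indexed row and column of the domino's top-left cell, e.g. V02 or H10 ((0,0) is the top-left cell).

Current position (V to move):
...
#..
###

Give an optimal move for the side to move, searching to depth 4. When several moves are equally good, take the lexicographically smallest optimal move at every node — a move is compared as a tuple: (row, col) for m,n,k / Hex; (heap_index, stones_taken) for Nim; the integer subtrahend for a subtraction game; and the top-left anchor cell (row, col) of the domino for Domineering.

V's best at [.../#../###]: V01

ply 1, V at .../#../### | V01=+1→.#./##./###*; V02=-1→..#/#.#/###
ply 2: .#./##./### is terminal -1 (H); from .../#../### depth 4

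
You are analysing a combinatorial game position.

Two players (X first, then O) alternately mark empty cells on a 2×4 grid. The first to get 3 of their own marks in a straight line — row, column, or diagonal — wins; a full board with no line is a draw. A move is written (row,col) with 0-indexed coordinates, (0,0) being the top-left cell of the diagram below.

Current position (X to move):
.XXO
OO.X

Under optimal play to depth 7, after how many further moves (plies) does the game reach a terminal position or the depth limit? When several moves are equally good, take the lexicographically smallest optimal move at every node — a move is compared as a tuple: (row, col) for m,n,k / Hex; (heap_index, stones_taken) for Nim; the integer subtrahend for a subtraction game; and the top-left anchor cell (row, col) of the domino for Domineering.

ply 1, X at .XXO/OO.X | (0,0)=+1→XXXO/OO.X*; (1,2)=+0→.XXO/OOXX
ply 2: XXXO/OO.X is terminal -1 (O); from .XXO/OO.X depth 7

PV length from [.XXO/OO.X]: 1 ply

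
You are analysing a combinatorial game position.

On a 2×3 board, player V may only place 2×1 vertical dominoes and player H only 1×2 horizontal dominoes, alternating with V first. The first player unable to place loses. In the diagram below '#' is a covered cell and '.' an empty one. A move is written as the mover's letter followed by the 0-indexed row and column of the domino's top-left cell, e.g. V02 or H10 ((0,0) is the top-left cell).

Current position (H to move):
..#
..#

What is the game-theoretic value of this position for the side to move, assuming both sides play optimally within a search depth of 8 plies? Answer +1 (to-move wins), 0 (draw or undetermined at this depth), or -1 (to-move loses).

[..#/..#] H move#1: H00:+1/###/..#*, H10:+1/..#/###
[###/..#] end (terminal -1, V#2); searched ..#/..# to 8

value(..#/..#, H) = +1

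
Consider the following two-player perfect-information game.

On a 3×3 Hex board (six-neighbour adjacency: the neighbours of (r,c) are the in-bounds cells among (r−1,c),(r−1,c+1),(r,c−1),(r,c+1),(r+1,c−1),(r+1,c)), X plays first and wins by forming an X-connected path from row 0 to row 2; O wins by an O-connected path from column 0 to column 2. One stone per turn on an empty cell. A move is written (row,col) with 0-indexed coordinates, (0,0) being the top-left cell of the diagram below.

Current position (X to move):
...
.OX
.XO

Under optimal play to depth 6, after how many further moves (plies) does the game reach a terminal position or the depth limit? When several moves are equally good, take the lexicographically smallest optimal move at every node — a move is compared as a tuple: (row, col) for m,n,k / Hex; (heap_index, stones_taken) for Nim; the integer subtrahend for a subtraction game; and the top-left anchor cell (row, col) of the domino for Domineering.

PV length from [.../.OX/.XO]: 1 ply

p1 X@[.../.OX/.XO]: (0,0)[X../.OX/.XO]-1 (0,1)[.X./.OX/.XO]-1 (0,2)[..X/.OX/.XO]+1* (1,0)[.../XOX/.XO]+1 (2,0)[.../.OX/XXO]+1
p2 O@[..X/.OX/.XO] terminal -1; root [.../.OX/.XO] d6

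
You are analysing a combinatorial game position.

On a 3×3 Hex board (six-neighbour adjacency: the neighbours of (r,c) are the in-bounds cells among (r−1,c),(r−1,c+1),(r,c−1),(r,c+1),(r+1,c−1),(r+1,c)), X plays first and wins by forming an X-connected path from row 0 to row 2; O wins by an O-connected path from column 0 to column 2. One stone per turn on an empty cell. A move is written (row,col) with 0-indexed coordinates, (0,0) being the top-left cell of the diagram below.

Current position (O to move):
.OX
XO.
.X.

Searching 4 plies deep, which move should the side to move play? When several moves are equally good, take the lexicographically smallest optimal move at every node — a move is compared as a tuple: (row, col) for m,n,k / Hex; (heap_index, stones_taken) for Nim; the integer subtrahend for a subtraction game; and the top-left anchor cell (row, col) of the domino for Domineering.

ply 1, O at .OX/XO./.X. | (0,0)=-1→OOX/XO./.X.; (1,2)=+1→.OX/XOO/.X.*; (2,0)=-1→.OX/XO./OX.; (2,2)=-1→.OX/XO./.XO
ply 2, X at .OX/XOO/.X. | (0,0)=-1→XOX/XOO/.X.*; (2,0)=-1→.OX/XOO/XX.; (2,2)=-1→.OX/XOO/.XX
ply 3, O at XOX/XOO/.X. | (2,0)=+1→XOX/XOO/OX.*; (2,2)=-1→XOX/XOO/.XO
ply 4: XOX/XOO/OX. is terminal -1 (X); from .OX/XO./.X. depth 4

O's best at [.OX/XO./.X.]: (1,2)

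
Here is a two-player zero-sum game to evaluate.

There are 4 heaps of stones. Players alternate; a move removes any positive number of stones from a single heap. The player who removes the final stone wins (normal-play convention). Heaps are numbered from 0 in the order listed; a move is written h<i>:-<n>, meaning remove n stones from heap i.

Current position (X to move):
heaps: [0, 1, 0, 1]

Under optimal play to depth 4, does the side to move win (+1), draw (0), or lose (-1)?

[(0,1,0,1)] X move#1: h1:-1:-1/(0,0,0,1)*, h3:-1:-1/(0,1,0,0)
[(0,0,0,1)] O move#2: h3:-1:+1/(0,0,0,0)*
[(0,0,0,0)] end (terminal -1, X#3); searched (0,1,0,1) to 4

value((0,1,0,1), X) = -1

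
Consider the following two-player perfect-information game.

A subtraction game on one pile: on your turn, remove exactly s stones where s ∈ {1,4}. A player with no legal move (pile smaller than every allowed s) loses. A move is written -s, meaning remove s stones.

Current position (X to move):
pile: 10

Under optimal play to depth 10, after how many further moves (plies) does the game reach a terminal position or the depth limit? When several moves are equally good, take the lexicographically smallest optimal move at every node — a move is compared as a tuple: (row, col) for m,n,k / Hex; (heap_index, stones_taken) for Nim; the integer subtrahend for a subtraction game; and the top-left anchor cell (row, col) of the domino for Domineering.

PV length from [10]: 4 plies

[10] X move#1: -1:-1/9*, -4:-1/6
[9] O move#2: -1:-1/8, -4:+1/5*
[5] X move#3: -1:-1/4*, -4:-1/1
[4] O move#4: -1:-1/3, -4:+1/0*
[0] end (terminal -1, X#5); searched 10 to 10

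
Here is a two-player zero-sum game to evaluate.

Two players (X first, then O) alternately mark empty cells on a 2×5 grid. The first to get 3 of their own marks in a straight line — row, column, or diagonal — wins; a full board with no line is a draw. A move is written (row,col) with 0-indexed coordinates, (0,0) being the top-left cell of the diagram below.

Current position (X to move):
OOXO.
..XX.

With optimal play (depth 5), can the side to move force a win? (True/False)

X winning at [OOXO./..XX.]: True

[OOXO./..XX.] X move#1: (0,4):+1/OOXOX/..XX.*, (1,0):+1/OOXO./X.XX., (1,1):+1/OOXO./.XXX., (1,4):+1/OOXO./..XXX
[OOXOX/..XX.] O move#2: (1,0):-1/OOXOX/O.XX.*, (1,1):-1/OOXOX/.OXX., (1,4):-1/OOXOX/..XXO
[OOXOX/O.XX.] X move#3: (1,1):+1/OOXOX/OXXX.*, (1,4):+1/OOXOX/O.XXX
[OOXOX/OXXX.] end (terminal -1, O#4); searched OOXO./..XX. to 5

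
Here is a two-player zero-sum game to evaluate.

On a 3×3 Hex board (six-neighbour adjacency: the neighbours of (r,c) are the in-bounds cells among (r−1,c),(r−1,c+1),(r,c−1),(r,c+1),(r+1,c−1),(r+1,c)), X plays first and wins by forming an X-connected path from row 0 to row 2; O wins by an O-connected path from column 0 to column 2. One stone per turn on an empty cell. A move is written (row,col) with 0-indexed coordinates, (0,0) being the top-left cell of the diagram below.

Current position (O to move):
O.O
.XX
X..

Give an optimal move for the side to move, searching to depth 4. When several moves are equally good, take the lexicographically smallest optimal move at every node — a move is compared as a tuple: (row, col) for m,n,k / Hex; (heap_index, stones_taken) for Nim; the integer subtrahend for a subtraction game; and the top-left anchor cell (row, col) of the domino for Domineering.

p1 O@[O.O/.XX/X..]: (0,1)[OOO/.XX/X..]+1* (1,0)[O.O/OXX/X..]-1 (2,1)[O.O/.XX/XO.]-1 (2,2)[O.O/.XX/X.O]-1
p2 X@[OOO/.XX/X..] terminal -1; root [O.O/.XX/X..] d4

O's best at [O.O/.XX/X..]: (0,1)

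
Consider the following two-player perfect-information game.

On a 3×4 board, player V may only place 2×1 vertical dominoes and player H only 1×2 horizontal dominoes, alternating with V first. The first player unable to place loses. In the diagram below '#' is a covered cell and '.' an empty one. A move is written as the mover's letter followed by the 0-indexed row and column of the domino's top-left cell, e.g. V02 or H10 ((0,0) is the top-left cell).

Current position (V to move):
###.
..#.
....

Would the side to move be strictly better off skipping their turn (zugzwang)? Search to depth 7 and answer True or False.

ply 1, V at ###./..#./.... | V03=-1→####/..##/....; V10=+1→###./#.#./#...*; V11=+1→###./.##./.#..; V13=-1→###./..##/...#
ply 2, H at ###./#.#./#... | H21=-1→###./#.#./###.*; H22=-1→###./#.#./#.##
ply 3, V at ###./#.#./###. | V03=+1→####/#.##/###.*; V13=+1→###./#.##/####
ply 4: ####/#.##/###. is terminal -1 (H); from ###./..#./.... depth 7
if V skipped the turn, H would face:
~ ply 1, H at ###./..#./.... | H10=+1→###./###./....*; H20=+1→###./..#./##..; H21=-1→###./..#./.##.; H22=-1→###./..#./..##
~ ply 2, V at ###./###./.... | V03=-1→####/####/....*; V13=-1→###./####/...#
~ ply 3, H at ####/####/.... | H20=+1→####/####/##..*; H21=+1→####/####/.##.; H22=+1→####/####/..##
~ ply 4: ####/####/##.. is terminal -1 (V); from ###./..#./.... depth 7
compare (V): move=+1 vs pass=-1

zugzwang(###./..#./...., V) = False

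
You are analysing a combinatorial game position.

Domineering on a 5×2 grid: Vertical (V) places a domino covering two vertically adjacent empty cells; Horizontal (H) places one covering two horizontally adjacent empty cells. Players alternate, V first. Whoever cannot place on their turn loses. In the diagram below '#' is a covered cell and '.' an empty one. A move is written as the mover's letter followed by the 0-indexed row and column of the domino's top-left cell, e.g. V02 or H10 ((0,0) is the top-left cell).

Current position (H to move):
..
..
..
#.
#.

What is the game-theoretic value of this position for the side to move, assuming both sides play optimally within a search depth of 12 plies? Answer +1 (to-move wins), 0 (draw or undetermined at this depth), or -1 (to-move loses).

ply 1, H at ../../../#./#. | H00=-1→##/../../#./#.; H10=+1→../##/../#./#.*; H20=-1→../../##/#./#.
ply 2, V at ../##/../#./#. | V21=-1→../##/.#/##/#.*; V31=-1→../##/../##/##
ply 3, H at ../##/.#/##/#. | H00=+1→##/##/.#/##/#.*
ply 4: ##/##/.#/##/#. is terminal -1 (V); from ../../../#./#. depth 12

value(../../../#./#., H) = +1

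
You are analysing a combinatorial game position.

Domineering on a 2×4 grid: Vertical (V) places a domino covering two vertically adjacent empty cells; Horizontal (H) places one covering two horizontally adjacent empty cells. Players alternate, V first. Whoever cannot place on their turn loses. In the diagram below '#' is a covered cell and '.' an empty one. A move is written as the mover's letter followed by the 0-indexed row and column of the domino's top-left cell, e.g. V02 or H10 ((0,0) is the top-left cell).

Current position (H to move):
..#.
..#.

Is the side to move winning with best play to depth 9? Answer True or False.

H winning at [..#./..#.]: True

p1 H@[..#./..#.]: H00[###./..#.]+1* H10[..#./###.]+1
p2 V@[###./..#.]: V03[####/..##]-1*
p3 H@[####/..##]: H10[####/####]+1*
p4 V@[####/####] terminal -1; root [..#./..#.] d9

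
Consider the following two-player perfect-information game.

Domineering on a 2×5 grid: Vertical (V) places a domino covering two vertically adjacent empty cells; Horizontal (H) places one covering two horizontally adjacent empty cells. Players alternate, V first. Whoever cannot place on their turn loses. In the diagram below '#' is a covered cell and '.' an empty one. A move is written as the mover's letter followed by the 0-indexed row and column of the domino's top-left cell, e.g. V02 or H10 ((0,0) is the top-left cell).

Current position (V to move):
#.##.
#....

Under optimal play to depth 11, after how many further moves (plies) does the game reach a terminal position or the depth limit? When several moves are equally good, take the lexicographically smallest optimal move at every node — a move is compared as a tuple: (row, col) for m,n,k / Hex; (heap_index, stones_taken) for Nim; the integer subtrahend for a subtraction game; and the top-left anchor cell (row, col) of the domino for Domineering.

PV length from [#.##./#....]: 2 plies

ply 1, V at #.##./#.... | V01=-1→####./##...*; V04=-1→#.###/#...#
ply 2, H at ####./##... | H12=-1→####./####.; H13=+1→####./##.##*
ply 3: ####./##.## is terminal -1 (V); from #.##./#.... depth 11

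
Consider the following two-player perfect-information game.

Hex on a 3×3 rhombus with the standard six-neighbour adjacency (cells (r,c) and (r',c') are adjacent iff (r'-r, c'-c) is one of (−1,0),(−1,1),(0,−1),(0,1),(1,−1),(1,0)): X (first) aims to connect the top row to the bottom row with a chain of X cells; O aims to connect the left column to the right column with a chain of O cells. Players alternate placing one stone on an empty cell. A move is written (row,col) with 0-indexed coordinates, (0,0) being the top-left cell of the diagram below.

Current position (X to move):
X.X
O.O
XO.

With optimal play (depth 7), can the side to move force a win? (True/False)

X winning at [X.X/O.O/XO.]: True

[X.X/O.O/XO.] X move#1: (0,1):-1/XXX/O.O/XO., (1,1):+1/X.X/OXO/XO.*, (2,2):-1/X.X/O.O/XOX
[X.X/OXO/XO.] end (terminal -1, O#2); searched X.X/O.O/XO. to 7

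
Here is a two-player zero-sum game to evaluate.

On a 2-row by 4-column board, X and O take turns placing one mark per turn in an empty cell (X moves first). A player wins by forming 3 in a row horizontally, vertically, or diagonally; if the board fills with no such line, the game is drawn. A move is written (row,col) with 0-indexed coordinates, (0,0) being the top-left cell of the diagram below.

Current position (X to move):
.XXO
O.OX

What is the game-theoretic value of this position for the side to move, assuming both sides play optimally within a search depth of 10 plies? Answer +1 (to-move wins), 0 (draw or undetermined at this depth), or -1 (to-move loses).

ply 1, X at .XXO/O.OX | (0,0)=+1→XXXO/O.OX*; (1,1)=+0→.XXO/OXOX
ply 2: XXXO/O.OX is terminal -1 (O); from .XXO/O.OX depth 10

value(.XXO/O.OX, X) = +1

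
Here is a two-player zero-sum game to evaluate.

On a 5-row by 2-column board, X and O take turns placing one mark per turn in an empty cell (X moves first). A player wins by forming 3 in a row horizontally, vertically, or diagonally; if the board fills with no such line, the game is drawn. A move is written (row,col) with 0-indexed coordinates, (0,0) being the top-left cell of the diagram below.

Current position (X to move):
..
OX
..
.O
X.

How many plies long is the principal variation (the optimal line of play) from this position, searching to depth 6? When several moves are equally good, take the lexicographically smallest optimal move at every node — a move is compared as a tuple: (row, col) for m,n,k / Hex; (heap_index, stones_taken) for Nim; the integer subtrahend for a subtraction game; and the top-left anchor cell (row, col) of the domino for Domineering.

PV length from [../OX/../.O/X.]: 6 plies

[../OX/../.O/X.] X move#1: (0,0):+0/X./OX/../.O/X.*, (0,1):-1/.X/OX/../.O/X., (2,0):+0/../OX/X./.O/X., (2,1):+0/../OX/.X/.O/X., (3,0):+0/../OX/../XO/X., (4,1):-1/../OX/../.O/XX
[X./OX/../.O/X.] O move#2: (0,1):+0/XO/OX/../.O/X.*, (2,0):+0/X./OX/O./.O/X., (2,1):+0/X./OX/.O/.O/X., (3,0):+0/X./OX/../OO/X., (4,1):+0/X./OX/../.O/XO
[XO/OX/../.O/X.] X move#3: (2,0):+0/XO/OX/X./.O/X.*, (2,1):+0/XO/OX/.X/.O/X., (3,0):+0/XO/OX/../XO/X., (4,1):+0/XO/OX/../.O/XX
[XO/OX/X./.O/X.] O move#4: (2,1):-1/XO/OX/XO/.O/X., (3,0):+0/XO/OX/X./OO/X.*, (4,1):-1/XO/OX/X./.O/XO
[XO/OX/X./OO/X.] X move#5: (2,1):+0/XO/OX/XX/OO/X.*, (4,1):+0/XO/OX/X./OO/XX
[XO/OX/XX/OO/X.] O move#6: (4,1):+0/XO/OX/XX/OO/XO*
[XO/OX/XX/OO/XO] end (terminal +0, X#7); searched ../OX/../.O/X. to 6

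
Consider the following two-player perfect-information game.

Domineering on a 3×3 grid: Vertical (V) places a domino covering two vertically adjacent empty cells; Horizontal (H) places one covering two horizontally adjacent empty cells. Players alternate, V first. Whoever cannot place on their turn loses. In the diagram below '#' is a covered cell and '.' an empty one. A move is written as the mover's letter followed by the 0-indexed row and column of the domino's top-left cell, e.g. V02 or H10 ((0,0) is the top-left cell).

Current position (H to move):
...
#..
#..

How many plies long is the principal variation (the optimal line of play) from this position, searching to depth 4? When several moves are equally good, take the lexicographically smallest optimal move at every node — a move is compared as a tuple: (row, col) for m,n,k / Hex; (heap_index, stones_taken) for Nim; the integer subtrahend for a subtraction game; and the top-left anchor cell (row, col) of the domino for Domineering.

PV length from [.../#../#..]: 1 ply

[.../#../#..] H move#1: H00:-1/##./#../#.., H01:-1/.##/#../#.., H11:+1/.../###/#..*, H21:-1/.../#../###
[.../###/#..] end (terminal -1, V#2); searched .../#../#.. to 4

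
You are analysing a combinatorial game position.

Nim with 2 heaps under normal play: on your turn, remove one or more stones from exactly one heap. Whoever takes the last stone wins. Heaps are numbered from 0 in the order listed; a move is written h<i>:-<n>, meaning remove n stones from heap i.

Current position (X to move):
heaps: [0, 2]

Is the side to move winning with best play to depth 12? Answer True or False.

X winning at [(0,2)]: True

p1 X@[(0,2)]: h1:-1[(0,1)]-1 h1:-2[(0,0)]+1*
p2 O@[(0,0)] terminal -1; root [(0,2)] d12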